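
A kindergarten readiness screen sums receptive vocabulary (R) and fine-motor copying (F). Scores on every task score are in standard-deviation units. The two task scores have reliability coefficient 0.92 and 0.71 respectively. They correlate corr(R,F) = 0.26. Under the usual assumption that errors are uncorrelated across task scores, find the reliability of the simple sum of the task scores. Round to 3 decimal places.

0.853

Var(R+F) = 2 + 2·[0.26] = 2 + 0.52 = 2.52.
With uncorrelated errors the cross-covariances are all true-score covariance, so they carry over unchanged; only the diagonal terms shrink to ρᵢσᵢ².
True-score variance = [0.92 + 0.71] + 0.52 = 1.63 + 0.52 = 2.15.
Reliability = 2.15 / 2.52 = 0.853.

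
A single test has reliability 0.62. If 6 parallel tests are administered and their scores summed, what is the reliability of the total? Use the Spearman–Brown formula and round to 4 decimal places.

ρ_k = kρ / (1 + (k−1)ρ) = 6·0.62 / (1 + 5·0.62) = 3.720 / 4.100 = 0.9073.

0.9073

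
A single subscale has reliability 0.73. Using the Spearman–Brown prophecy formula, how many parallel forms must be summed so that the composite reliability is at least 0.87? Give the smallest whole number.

k ≥ ρ*(1−ρ₁)/(ρ₁(1−ρ*)) = 0.87·0.27 / (0.73·0.13) = 2.475.
Smallest integer k = 3.

3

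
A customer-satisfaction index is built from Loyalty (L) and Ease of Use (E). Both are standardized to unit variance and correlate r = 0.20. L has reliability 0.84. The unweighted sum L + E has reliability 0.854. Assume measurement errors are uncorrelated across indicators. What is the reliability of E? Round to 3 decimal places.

Var(L+E) = 2 + 2·0.20 = 2.400.
True-score variance = ρ_L + ρ_E + 2·0.20, so 0.854 = (0.84 + ρ_E + 0.40) / 2.400.
ρ_E = 0.854·2.400 − 0.84 − 0.40 = 0.810.

0.810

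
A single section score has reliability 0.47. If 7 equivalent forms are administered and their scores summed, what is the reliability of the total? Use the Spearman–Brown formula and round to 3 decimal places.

ρ_k = kρ / (1 + (k−1)ρ) = 7·0.47 / (1 + 6·0.47) = 3.290 / 3.820 = 0.861.

0.861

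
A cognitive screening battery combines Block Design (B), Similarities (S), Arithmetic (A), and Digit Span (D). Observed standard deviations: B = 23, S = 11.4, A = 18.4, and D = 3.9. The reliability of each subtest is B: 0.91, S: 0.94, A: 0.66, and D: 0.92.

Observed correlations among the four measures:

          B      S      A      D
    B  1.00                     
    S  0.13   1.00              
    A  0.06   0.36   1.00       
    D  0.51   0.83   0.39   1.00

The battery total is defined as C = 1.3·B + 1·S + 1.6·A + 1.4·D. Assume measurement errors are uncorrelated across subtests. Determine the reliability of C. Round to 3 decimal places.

0.860

Var(C) = 1.3²·23² + 11.4² + 1.6²·18.4² + 1.4²·3.9² + 2·[1.3·23·11.4·0.13 + 2.08·23·18.4·0.06 + 1.82·23·3.9·0.51 + 1.6·11.4·18.4·0.36 + 1.4·11.4·3.9·0.83 + 2.24·18.4·3.9·0.39] = 1920.5 + 831.121 = 2751.62.
Because errors are independent across components, Cov(Tᵢ,Tⱼ) = Cov(Xᵢ,Xⱼ); the off-diagonal part of the true-score variance is the same as above.
True-score variance = [1.3²·23²·0.91 + 11.4²·0.94 + 1.6²·18.4²·0.66 + 1.4²·3.9²·0.92] + 831.121 = 1535.17 + 831.121 = 2366.29.
Reliability = 2366.29 / 2751.62 = 0.860.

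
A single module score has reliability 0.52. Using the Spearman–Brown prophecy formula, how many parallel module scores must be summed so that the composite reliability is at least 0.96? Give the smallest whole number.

k ≥ ρ*(1−ρ₁)/(ρ₁(1−ρ*)) = 0.96·0.48 / (0.52·0.04) = 22.154.
Smallest integer k = 23.

23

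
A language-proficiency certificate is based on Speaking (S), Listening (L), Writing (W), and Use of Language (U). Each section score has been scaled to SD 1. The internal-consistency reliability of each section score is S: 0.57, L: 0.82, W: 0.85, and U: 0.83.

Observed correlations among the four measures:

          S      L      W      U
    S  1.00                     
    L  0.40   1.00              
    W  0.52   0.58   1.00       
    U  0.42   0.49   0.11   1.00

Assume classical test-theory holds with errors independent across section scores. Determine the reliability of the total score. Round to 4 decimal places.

Var(S+L+W+U) = 4 + 2·[0.40 + 0.52 + 0.42 + 0.58 + 0.49 + 0.11] = 4 + 5.04 = 9.04.
Because errors are independent across components, Cov(Tᵢ,Tⱼ) = Cov(Xᵢ,Xⱼ); the off-diagonal part of the true-score variance is the same as above.
True-score variance = [0.57 + 0.82 + 0.85 + 0.83] + 5.04 = 3.07 + 5.04 = 8.11.
Reliability = 8.11 / 9.04 = 0.8971.

0.8971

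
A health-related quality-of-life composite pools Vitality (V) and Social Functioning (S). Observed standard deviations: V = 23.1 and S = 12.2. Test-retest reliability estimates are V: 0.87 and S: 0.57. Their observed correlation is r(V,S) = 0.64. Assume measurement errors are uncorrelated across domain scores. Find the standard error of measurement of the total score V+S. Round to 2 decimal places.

Var(total) = 682.45 + 360.73 = 1043.18.
True-score variance = 549.079 + 360.73 = 909.809, so reliability = 0.8722.
Error variance = 1043.18 − 909.809 = 133.37; SEM = √133.37 = 11.55.

11.55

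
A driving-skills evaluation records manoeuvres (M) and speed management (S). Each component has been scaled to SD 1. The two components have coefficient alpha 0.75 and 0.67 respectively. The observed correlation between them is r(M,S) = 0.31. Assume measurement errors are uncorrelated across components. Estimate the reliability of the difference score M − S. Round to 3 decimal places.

Var(M−S) = 1 + 1 − 2·0.31 = 2 − 0.62 = 1.38.
Because errors are independent across components, Cov(Tᵢ,Tⱼ) = Cov(Xᵢ,Xⱼ); the off-diagonal part of the true-score variance is the same as above.
True-score variance = [0.75 + 0.67] − 0.62 = 1.42 − 0.62 = 0.8.
Reliability = 0.8 / 1.38 = 0.580.

0.580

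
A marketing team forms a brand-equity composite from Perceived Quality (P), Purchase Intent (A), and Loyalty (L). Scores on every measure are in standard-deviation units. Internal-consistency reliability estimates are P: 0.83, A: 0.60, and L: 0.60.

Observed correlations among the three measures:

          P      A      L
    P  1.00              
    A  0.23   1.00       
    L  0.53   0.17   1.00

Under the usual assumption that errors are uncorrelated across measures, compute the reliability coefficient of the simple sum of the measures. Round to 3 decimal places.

0.800

Var(P+A+L) = 3 + 2·[0.23 + 0.53 + 0.17] = 3 + 1.86 = 4.86.
Because errors are independent across components, Cov(Tᵢ,Tⱼ) = Cov(Xᵢ,Xⱼ); the off-diagonal part of the true-score variance is the same as above.
True-score variance = [0.83 + 0.60 + 0.60] + 1.86 = 2.03 + 1.86 = 3.89.
Reliability = 3.89 / 4.86 = 0.800.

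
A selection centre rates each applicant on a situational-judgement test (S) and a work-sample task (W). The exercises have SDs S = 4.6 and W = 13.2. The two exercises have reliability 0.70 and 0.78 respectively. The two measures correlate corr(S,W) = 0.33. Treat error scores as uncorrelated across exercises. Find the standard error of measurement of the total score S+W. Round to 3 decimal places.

Var(total) = 195.4 + 40.0752 = 235.475.
True-score variance = 150.719 + 40.0752 = 190.794, so reliability = 0.8103.
Error variance = 235.475 − 190.794 = 44.6808; SEM = √44.6808 = 6.684.

6.684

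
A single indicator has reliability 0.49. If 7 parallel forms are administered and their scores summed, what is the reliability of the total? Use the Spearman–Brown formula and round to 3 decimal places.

ρ_k = kρ / (1 + (k−1)ρ) = 7·0.49 / (1 + 6·0.49) = 3.430 / 3.940 = 0.871.

0.871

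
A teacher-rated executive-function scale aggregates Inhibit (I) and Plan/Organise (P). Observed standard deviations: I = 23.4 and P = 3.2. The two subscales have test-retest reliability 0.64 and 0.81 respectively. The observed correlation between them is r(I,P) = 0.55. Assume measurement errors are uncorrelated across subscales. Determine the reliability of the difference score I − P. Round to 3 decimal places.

Var(I−P) = 23.4² + 3.2² − 2·23.4·3.2·0.55 = 557.8 − 82.368 = 475.432.
With uncorrelated errors the cross-covariances are all true-score covariance, so they carry over unchanged; only the diagonal terms shrink to ρᵢσᵢ².
True-score variance = [23.4²·0.64 + 3.2²·0.81] − 82.368 = 358.733 − 82.368 = 276.365.
Reliability = 276.365 / 475.432 = 0.581.

0.581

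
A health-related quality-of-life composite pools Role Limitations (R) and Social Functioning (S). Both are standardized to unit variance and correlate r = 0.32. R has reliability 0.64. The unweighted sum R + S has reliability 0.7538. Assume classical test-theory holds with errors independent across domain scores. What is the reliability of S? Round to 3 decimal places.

0.710

Var(R+S) = 2 + 2·0.32 = 2.640.
True-score variance = ρ_R + ρ_S + 2·0.32, so 0.7538 = (0.64 + ρ_S + 0.64) / 2.640.
ρ_S = 0.7538·2.640 − 0.64 − 0.64 = 0.710.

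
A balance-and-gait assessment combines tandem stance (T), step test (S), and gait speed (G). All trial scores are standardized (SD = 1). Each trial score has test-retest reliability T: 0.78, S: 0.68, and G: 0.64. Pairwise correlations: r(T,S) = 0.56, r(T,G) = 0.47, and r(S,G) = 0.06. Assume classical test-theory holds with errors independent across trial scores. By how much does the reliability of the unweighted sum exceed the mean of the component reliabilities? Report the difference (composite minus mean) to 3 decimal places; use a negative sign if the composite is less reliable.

0.126

Var(sum) = 3 + 2.18 = 5.18; true-score variance = 2.1 + 2.18 = 4.28; composite reliability = 0.8263.
Mean component reliability = 0.7000.
Difference = 0.8263 − 0.7000 = 0.126.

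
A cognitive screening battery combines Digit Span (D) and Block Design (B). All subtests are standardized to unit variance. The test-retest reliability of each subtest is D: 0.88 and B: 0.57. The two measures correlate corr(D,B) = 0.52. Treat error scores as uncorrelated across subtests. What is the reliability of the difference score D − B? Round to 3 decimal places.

0.427

Var(D−B) = 1 + 1 − 2·0.52 = 2 − 1.04 = 0.96.
Because errors are independent across components, Cov(Tᵢ,Tⱼ) = Cov(Xᵢ,Xⱼ); the off-diagonal part of the true-score variance is the same as above.
True-score variance = [0.88 + 0.57] − 1.04 = 1.45 − 1.04 = 0.41.
Reliability = 0.41 / 0.96 = 0.427.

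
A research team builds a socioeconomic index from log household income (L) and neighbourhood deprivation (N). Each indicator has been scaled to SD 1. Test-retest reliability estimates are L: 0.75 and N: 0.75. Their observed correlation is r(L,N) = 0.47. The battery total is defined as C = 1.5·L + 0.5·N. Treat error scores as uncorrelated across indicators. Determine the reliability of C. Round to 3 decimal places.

Var(C) = 1.5² + 0.5² + 2·[0.75·0.47] = 2.5 + 0.705 = 3.205.
Because errors are independent across components, Cov(Tᵢ,Tⱼ) = Cov(Xᵢ,Xⱼ); the off-diagonal part of the true-score variance is the same as above.
True-score variance = [1.5²·0.75 + 0.5²·0.75] + 0.705 = 1.875 + 0.705 = 2.58.
Reliability = 2.58 / 3.205 = 0.805.

0.805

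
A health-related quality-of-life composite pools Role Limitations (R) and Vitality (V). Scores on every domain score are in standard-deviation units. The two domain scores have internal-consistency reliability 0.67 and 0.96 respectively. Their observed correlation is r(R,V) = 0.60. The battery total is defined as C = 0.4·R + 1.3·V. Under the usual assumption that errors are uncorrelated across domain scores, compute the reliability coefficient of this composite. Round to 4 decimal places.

0.9513

Var(C) = 0.4² + 1.3² + 2·[0.52·0.60] = 1.85 + 0.624 = 2.474.
With uncorrelated errors the cross-covariances are all true-score covariance, so they carry over unchanged; only the diagonal terms shrink to ρᵢσᵢ².
True-score variance = [0.4²·0.67 + 1.3²·0.96] + 0.624 = 1.7296 + 0.624 = 2.3536.
Reliability = 2.3536 / 2.474 = 0.9513.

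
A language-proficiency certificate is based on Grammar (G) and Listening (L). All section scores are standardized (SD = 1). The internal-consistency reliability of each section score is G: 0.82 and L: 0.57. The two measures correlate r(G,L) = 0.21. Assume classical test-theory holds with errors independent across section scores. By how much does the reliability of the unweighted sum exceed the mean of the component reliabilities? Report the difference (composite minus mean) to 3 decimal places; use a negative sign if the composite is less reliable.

0.053

Var(sum) = 2 + 0.42 = 2.42; true-score variance = 1.39 + 0.42 = 1.81; composite reliability = 0.7479.
Mean component reliability = 0.6950.
Difference = 0.7479 − 0.6950 = 0.053.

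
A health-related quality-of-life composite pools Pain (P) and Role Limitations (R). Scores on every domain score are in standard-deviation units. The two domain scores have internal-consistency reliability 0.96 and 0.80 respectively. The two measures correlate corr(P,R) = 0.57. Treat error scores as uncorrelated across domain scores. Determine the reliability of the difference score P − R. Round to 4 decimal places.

0.7209

Var(P−R) = 1 + 1 − 2·0.57 = 2 − 1.14 = 0.86.
Because errors are independent across components, Cov(Tᵢ,Tⱼ) = Cov(Xᵢ,Xⱼ); the off-diagonal part of the true-score variance is the same as above.
True-score variance = [0.96 + 0.80] − 1.14 = 1.76 − 1.14 = 0.62.
Reliability = 0.62 / 0.86 = 0.7209.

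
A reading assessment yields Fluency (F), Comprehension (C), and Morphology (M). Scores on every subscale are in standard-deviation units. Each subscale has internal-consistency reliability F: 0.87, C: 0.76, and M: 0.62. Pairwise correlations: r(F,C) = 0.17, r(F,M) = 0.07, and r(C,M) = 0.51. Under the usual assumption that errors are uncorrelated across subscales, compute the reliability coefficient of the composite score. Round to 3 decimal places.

0.833

Var(F+C+M) = 3 + 2·[0.17 + 0.07 + 0.51] = 3 + 1.5 = 4.5.
With uncorrelated errors the cross-covariances are all true-score covariance, so they carry over unchanged; only the diagonal terms shrink to ρᵢσᵢ².
True-score variance = [0.87 + 0.76 + 0.62] + 1.5 = 2.25 + 1.5 = 3.75.
Reliability = 3.75 / 4.5 = 0.833.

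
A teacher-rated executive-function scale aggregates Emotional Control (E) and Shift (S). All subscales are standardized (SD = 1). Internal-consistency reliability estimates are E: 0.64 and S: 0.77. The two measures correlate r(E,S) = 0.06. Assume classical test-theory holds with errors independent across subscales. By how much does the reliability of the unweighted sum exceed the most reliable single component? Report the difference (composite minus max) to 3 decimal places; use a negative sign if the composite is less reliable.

Var(sum) = 2 + 0.12 = 2.12; true-score variance = 1.41 + 0.12 = 1.53; composite reliability = 0.7217.
Max component reliability = 0.7700.
Difference = 0.7217 − 0.7700 = -0.048.

-0.048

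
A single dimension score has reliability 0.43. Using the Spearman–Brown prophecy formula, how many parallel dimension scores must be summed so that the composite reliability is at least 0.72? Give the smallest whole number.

k ≥ ρ*(1−ρ₁)/(ρ₁(1−ρ*)) = 0.72·0.57 / (0.43·0.28) = 3.409.
Smallest integer k = 4.

4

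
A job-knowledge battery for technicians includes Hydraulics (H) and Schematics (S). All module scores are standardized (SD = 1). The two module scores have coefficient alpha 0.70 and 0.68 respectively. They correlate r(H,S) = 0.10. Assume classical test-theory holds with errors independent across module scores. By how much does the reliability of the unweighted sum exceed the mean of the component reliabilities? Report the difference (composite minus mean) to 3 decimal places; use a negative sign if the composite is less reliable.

Var(sum) = 2 + 0.2 = 2.2; true-score variance = 1.38 + 0.2 = 1.58; composite reliability = 0.7182.
Mean component reliability = 0.6900.
Difference = 0.7182 − 0.6900 = 0.028.

0.028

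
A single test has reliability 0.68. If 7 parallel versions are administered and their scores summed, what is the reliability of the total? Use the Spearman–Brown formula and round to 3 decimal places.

0.937

ρ_k = kρ / (1 + (k−1)ρ) = 7·0.68 / (1 + 6·0.68) = 4.760 / 5.080 = 0.937.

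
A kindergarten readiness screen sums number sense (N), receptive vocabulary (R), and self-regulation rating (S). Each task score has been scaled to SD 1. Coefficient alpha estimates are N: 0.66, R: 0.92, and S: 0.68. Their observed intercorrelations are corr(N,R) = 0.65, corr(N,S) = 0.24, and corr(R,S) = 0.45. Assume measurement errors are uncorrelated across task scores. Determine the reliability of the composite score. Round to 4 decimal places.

0.8697

Var(N+R+S) = 3 + 2·[0.65 + 0.24 + 0.45] = 3 + 2.68 = 5.68.
With uncorrelated errors the cross-covariances are all true-score covariance, so they carry over unchanged; only the diagonal terms shrink to ρᵢσᵢ².
True-score variance = [0.66 + 0.92 + 0.68] + 2.68 = 2.26 + 2.68 = 4.94.
Reliability = 4.94 / 5.68 = 0.8697.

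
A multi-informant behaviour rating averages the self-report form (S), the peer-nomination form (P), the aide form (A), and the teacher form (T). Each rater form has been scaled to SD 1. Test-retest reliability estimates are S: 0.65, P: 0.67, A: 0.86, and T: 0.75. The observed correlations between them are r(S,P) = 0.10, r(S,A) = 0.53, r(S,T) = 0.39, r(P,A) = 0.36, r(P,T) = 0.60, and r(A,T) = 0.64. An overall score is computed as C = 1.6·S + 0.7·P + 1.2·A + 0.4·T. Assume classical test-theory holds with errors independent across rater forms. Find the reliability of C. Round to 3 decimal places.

Var(C) = 1.6² + 0.7² + 1.2² + 0.4² + 2·[1.12·0.10 + 1.92·0.53 + 0.64·0.39 + 0.84·0.36 + 0.28·0.60 + 0.48·0.64] = 4.65 + 4.3136 = 8.9636.
Because errors are independent across components, Cov(Tᵢ,Tⱼ) = Cov(Xᵢ,Xⱼ); the off-diagonal part of the true-score variance is the same as above.
True-score variance = [1.6²·0.65 + 0.7²·0.67 + 1.2²·0.86 + 0.4²·0.75] + 4.3136 = 3.3507 + 4.3136 = 7.6643.
Reliability = 7.6643 / 8.9636 = 0.855.

0.855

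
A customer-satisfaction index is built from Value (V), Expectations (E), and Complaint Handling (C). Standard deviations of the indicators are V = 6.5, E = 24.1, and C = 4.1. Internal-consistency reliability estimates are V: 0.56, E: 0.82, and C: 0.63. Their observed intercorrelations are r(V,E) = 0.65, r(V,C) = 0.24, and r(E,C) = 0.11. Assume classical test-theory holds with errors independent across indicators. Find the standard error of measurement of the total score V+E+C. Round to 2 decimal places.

11.37

Var(total) = 639.87 + 238.175 = 878.045.
True-score variance = 510.514 + 238.175 = 748.69, so reliability = 0.8527.
Error variance = 878.045 − 748.69 = 129.356; SEM = √129.356 = 11.37.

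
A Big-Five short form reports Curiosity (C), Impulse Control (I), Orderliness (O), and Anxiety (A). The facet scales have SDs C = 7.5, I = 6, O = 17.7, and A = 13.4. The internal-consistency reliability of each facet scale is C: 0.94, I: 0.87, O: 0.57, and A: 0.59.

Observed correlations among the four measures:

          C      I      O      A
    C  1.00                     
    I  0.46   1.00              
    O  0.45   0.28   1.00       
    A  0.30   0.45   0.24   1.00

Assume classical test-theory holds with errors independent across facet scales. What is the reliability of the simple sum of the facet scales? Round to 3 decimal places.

0.794

Var(C+I+O+A) = 7.5² + 6² + 17.7² + 13.4² + 2·[7.5·6·0.46 + 7.5·17.7·0.45 + 7.5·13.4·0.30 + 6·17.7·0.28 + 6·13.4·0.45 + 17.7·13.4·0.24] = 585.1 + 466.853 = 1051.95.
Under uncorrelated errors the observed covariances equal the true-score covariances, so only the own-variance terms attenuate.
True-score variance = [7.5²·0.94 + 6²·0.87 + 17.7²·0.57 + 13.4²·0.59] + 466.853 = 368.711 + 466.853 = 835.564.
Reliability = 835.564 / 1051.95 = 0.794.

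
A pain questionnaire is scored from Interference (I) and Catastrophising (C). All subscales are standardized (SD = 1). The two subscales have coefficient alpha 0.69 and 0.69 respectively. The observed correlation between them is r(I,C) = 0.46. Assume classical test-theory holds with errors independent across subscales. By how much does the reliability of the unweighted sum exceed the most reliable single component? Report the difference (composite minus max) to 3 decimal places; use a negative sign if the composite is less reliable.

0.098

Var(sum) = 2 + 0.92 = 2.92; true-score variance = 1.38 + 0.92 = 2.3; composite reliability = 0.7877.
Max component reliability = 0.6900.
Difference = 0.7877 − 0.6900 = 0.098.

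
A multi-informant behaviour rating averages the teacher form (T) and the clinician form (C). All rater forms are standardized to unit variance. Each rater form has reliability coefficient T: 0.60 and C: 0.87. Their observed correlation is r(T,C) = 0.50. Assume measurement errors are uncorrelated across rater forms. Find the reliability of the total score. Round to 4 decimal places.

0.8233

Var(T+C) = 2 + 2·[0.50] = 2 + 1 = 3.
With uncorrelated errors the cross-covariances are all true-score covariance, so they carry over unchanged; only the diagonal terms shrink to ρᵢσᵢ².
True-score variance = [0.60 + 0.87] + 1 = 1.47 + 1 = 2.47.
Reliability = 2.47 / 3 = 0.8233.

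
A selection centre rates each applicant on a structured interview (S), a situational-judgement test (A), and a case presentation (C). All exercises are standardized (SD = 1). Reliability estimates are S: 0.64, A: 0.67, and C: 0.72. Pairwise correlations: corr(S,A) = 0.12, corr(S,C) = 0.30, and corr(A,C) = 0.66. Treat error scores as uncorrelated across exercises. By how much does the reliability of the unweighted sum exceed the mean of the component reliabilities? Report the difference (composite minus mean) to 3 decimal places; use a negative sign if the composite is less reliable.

Var(sum) = 3 + 2.16 = 5.16; true-score variance = 2.03 + 2.16 = 4.19; composite reliability = 0.8120.
Mean component reliability = 0.6767.
Difference = 0.8120 − 0.6767 = 0.135.

0.135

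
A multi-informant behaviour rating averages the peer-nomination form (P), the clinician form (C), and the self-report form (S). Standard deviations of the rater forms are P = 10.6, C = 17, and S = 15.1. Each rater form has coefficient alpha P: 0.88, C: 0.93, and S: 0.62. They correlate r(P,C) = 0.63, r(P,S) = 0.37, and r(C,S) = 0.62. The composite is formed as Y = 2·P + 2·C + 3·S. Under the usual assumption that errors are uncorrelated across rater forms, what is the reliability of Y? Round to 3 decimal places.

Var(Y) = 2²·10.6² + 2²·17² + 3²·15.1² + 2·[4·10.6·17·0.63 + 6·10.6·15.1·0.37 + 6·17·15.1·0.62] = 3657.53 + 3528.72 = 7186.25.
Under uncorrelated errors the observed covariances equal the true-score covariances, so only the own-variance terms attenuate.
True-score variance = [2²·10.6²·0.88 + 2²·17²·0.93 + 3²·15.1²·0.62] + 3528.72 = 2742.88 + 3528.72 = 6271.61.
Reliability = 6271.61 / 7186.25 = 0.873.

0.873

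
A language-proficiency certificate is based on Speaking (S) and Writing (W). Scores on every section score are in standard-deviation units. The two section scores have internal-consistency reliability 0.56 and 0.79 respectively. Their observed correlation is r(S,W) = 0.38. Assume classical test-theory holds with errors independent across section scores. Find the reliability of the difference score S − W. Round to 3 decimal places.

Var(S−W) = 1 + 1 − 2·0.38 = 2 − 0.76 = 1.24.
Under uncorrelated errors the observed covariances equal the true-score covariances, so only the own-variance terms attenuate.
True-score variance = [0.56 + 0.79] − 0.76 = 1.35 − 0.76 = 0.59.
Reliability = 0.59 / 1.24 = 0.476.

0.476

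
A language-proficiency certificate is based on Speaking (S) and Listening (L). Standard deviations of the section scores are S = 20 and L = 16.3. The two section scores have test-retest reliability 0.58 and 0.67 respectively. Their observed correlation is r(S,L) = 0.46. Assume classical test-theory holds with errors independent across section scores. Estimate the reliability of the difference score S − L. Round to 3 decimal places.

Var(S−L) = 20² + 16.3² − 2·20·16.3·0.46 = 665.69 − 299.92 = 365.77.
Under uncorrelated errors the observed covariances equal the true-score covariances, so only the own-variance terms attenuate.
True-score variance = [20²·0.58 + 16.3²·0.67] − 299.92 = 410.012 − 299.92 = 110.092.
Reliability = 110.092 / 365.77 = 0.301.

0.301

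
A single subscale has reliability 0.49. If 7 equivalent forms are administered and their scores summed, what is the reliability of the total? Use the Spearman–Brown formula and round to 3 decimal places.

0.871

ρ_k = kρ / (1 + (k−1)ρ) = 7·0.49 / (1 + 6·0.49) = 3.430 / 3.940 = 0.871.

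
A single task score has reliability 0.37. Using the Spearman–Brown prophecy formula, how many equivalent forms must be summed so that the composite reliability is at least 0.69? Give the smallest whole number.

k ≥ ρ*(1−ρ₁)/(ρ₁(1−ρ*)) = 0.69·0.63 / (0.37·0.31) = 3.790.
Smallest integer k = 4.

4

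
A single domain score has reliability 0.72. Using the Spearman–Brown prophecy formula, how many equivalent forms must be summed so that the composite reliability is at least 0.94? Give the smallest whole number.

k ≥ ρ*(1−ρ₁)/(ρ₁(1−ρ*)) = 0.94·0.28 / (0.72·0.06) = 6.093.
Smallest integer k = 7.

7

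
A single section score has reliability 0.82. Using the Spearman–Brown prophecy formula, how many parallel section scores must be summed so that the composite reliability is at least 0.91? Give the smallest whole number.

k ≥ ρ*(1−ρ₁)/(ρ₁(1−ρ*)) = 0.91·0.18 / (0.82·0.09) = 2.220.
Smallest integer k = 3.

3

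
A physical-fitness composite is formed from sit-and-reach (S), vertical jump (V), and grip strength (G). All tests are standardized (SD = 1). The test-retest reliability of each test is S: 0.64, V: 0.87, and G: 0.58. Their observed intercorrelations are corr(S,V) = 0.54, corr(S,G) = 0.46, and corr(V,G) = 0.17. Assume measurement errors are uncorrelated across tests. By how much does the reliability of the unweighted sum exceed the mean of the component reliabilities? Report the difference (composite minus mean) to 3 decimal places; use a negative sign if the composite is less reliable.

Var(sum) = 3 + 2.34 = 5.34; true-score variance = 2.09 + 2.34 = 4.43; composite reliability = 0.8296.
Mean component reliability = 0.6967.
Difference = 0.8296 − 0.6967 = 0.133.

0.133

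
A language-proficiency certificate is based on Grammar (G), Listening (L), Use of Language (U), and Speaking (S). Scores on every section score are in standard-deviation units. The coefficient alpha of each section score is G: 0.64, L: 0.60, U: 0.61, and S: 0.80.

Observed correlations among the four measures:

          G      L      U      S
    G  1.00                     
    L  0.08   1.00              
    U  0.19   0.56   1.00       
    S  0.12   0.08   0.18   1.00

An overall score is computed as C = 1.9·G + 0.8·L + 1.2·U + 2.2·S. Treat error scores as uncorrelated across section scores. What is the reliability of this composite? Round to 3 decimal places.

Var(C) = 1.9² + 0.8² + 1.2² + 2.2² + 2·[1.52·0.08 + 2.28·0.19 + 4.18·0.12 + 0.96·0.56 + 1.76·0.08 + 2.64·0.18] = 10.53 + 4.42 = 14.95.
Because errors are independent across components, Cov(Tᵢ,Tⱼ) = Cov(Xᵢ,Xⱼ); the off-diagonal part of the true-score variance is the same as above.
True-score variance = [1.9²·0.64 + 0.8²·0.60 + 1.2²·0.61 + 2.2²·0.80] + 4.42 = 7.4448 + 4.42 = 11.8648.
Reliability = 11.8648 / 14.95 = 0.794.

0.794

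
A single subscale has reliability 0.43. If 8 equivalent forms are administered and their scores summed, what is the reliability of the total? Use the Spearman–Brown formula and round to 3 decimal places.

0.858

ρ_k = kρ / (1 + (k−1)ρ) = 8·0.43 / (1 + 7·0.43) = 3.440 / 4.010 = 0.858.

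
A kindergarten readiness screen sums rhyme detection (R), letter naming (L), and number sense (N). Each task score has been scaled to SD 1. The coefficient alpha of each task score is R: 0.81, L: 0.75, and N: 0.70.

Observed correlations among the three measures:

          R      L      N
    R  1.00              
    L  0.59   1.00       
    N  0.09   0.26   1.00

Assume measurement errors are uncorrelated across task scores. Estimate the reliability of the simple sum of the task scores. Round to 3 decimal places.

Var(R+L+N) = 3 + 2·[0.59 + 0.09 + 0.26] = 3 + 1.88 = 4.88.
Under uncorrelated errors the observed covariances equal the true-score covariances, so only the own-variance terms attenuate.
True-score variance = [0.81 + 0.75 + 0.70] + 1.88 = 2.26 + 1.88 = 4.14.
Reliability = 4.14 / 4.88 = 0.848.

0.848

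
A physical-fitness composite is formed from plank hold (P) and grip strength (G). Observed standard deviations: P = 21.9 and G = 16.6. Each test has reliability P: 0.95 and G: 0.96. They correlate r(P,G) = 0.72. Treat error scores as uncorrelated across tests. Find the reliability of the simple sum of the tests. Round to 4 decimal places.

Var(P+G) = 21.9² + 16.6² + 2·[21.9·16.6·0.72] = 755.17 + 523.498 = 1278.67.
Because errors are independent across components, Cov(Tᵢ,Tⱼ) = Cov(Xᵢ,Xⱼ); the off-diagonal part of the true-score variance is the same as above.
True-score variance = [21.9²·0.95 + 16.6²·0.96] + 523.498 = 720.167 + 523.498 = 1243.66.
Reliability = 1243.66 / 1278.67 = 0.9726.

0.9726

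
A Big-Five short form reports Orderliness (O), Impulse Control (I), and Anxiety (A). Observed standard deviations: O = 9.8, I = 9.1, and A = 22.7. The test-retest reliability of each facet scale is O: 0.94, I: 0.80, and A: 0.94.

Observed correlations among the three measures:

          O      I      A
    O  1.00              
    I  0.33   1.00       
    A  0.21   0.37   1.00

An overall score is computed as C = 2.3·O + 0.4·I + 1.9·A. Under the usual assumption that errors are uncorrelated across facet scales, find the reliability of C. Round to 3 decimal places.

Var(C) = 2.3²·9.8² + 0.4²·9.1² + 1.9²·22.7² + 2·[0.92·9.8·9.1·0.33 + 4.37·9.8·22.7·0.21 + 0.76·9.1·22.7·0.37] = 2381.5 + 578.628 = 2960.13.
With uncorrelated errors the cross-covariances are all true-score covariance, so they carry over unchanged; only the diagonal terms shrink to ρᵢσᵢ².
True-score variance = [2.3²·9.8²·0.94 + 0.4²·9.1²·0.80 + 1.9²·22.7²·0.94] + 578.628 = 2236.75 + 578.628 = 2815.38.
Reliability = 2815.38 / 2960.13 = 0.951.

0.951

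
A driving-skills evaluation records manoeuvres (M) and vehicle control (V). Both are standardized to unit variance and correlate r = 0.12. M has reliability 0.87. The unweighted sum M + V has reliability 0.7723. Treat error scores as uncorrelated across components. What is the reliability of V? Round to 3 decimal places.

Var(M+V) = 2 + 2·0.12 = 2.240.
True-score variance = ρ_M + ρ_V + 2·0.12, so 0.7723 = (0.87 + ρ_V + 0.24) / 2.240.
ρ_V = 0.7723·2.240 − 0.87 − 0.24 = 0.620.

0.620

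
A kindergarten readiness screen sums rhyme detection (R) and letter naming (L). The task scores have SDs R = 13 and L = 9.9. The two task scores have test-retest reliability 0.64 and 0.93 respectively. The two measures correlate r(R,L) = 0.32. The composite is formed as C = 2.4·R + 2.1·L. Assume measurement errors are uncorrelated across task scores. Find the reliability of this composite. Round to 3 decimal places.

0.791

Var(C) = 2.4²·13² + 2.1²·9.9² + 2·[5.04·13·9.9·0.32] = 1405.66 + 415.135 = 1820.8.
Under uncorrelated errors the observed covariances equal the true-score covariances, so only the own-variance terms attenuate.
True-score variance = [2.4²·13²·0.64 + 2.1²·9.9²·0.93] + 415.135 = 1024.97 + 415.135 = 1440.1.
Reliability = 1440.1 / 1820.8 = 0.791.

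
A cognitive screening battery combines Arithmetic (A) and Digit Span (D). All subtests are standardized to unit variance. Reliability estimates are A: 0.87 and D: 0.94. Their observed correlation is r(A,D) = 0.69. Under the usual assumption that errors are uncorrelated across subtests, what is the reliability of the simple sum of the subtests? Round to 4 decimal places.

Var(A+D) = 2 + 2·[0.69] = 2 + 1.38 = 3.38.
Because errors are independent across components, Cov(Tᵢ,Tⱼ) = Cov(Xᵢ,Xⱼ); the off-diagonal part of the true-score variance is the same as above.
True-score variance = [0.87 + 0.94] + 1.38 = 1.81 + 1.38 = 3.19.
Reliability = 3.19 / 3.38 = 0.9438.

0.9438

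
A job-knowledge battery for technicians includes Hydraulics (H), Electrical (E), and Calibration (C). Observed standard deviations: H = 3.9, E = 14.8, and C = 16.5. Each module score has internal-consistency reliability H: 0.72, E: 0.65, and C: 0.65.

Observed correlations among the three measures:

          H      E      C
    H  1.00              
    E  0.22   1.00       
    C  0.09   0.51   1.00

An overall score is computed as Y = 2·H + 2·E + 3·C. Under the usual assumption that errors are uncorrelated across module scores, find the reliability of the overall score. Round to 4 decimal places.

0.7662

Var(Y) = 2²·3.9² + 2²·14.8² + 3²·16.5² + 2·[4·3.9·14.8·0.22 + 6·3.9·16.5·0.09 + 6·14.8·16.5·0.51] = 3387.25 + 1665.59 = 5052.84.
Under uncorrelated errors the observed covariances equal the true-score covariances, so only the own-variance terms attenuate.
True-score variance = [2²·3.9²·0.72 + 2²·14.8²·0.65 + 3²·16.5²·0.65] + 1665.59 = 2205.97 + 1665.59 = 3871.56.
Reliability = 3871.56 / 5052.84 = 0.7662.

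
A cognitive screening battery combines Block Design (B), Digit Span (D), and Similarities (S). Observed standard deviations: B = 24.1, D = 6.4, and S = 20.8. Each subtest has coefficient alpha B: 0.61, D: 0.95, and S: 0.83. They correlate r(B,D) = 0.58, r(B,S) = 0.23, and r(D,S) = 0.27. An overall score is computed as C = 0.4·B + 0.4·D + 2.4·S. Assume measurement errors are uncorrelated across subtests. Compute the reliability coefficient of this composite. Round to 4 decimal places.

0.8419

Var(C) = 0.4²·24.1² + 0.4²·6.4² + 2.4²·20.8² + 2·[0.16·24.1·6.4·0.58 + 0.96·24.1·20.8·0.23 + 0.96·6.4·20.8·0.27] = 2591.49 + 319.002 = 2910.49.
With uncorrelated errors the cross-covariances are all true-score covariance, so they carry over unchanged; only the diagonal terms shrink to ρᵢσᵢ².
True-score variance = [0.4²·24.1²·0.61 + 0.4²·6.4²·0.95 + 2.4²·20.8²·0.83] + 319.002 = 2131.28 + 319.002 = 2450.28.
Reliability = 2450.28 / 2910.49 = 0.8419.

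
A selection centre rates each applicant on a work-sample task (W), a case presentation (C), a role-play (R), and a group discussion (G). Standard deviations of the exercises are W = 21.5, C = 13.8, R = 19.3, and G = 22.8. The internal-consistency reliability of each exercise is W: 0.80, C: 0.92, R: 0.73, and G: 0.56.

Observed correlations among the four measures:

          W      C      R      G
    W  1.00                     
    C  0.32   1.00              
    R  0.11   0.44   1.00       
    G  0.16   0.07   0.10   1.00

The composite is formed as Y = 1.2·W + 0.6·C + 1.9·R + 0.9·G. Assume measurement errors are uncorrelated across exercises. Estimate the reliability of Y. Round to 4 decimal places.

Var(Y) = 1.2²·21.5² + 0.6²·13.8² + 1.9²·19.3² + 0.9²·22.8² + 2·[0.72·21.5·13.8·0.32 + 2.28·21.5·19.3·0.11 + 1.08·21.5·22.8·0.16 + 1.14·13.8·19.3·0.44 + 0.54·13.8·22.8·0.07 + 1.71·19.3·22.8·0.10] = 2499.96 + 955.744 = 3455.7.
Under uncorrelated errors the observed covariances equal the true-score covariances, so only the own-variance terms attenuate.
True-score variance = [1.2²·21.5²·0.80 + 0.6²·13.8²·0.92 + 1.9²·19.3²·0.73 + 0.9²·22.8²·0.56] + 955.744 = 1813.01 + 955.744 = 2768.75.
Reliability = 2768.75 / 3455.7 = 0.8012.

0.8012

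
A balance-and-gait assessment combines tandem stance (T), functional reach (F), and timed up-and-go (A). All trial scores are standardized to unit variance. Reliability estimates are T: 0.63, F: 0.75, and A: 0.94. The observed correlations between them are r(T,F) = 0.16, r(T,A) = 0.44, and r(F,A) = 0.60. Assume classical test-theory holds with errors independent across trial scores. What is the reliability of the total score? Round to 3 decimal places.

0.874

Var(T+F+A) = 3 + 2·[0.16 + 0.44 + 0.60] = 3 + 2.4 = 5.4.
Under uncorrelated errors the observed covariances equal the true-score covariances, so only the own-variance terms attenuate.
True-score variance = [0.63 + 0.75 + 0.94] + 2.4 = 2.32 + 2.4 = 4.72.
Reliability = 4.72 / 5.4 = 0.874.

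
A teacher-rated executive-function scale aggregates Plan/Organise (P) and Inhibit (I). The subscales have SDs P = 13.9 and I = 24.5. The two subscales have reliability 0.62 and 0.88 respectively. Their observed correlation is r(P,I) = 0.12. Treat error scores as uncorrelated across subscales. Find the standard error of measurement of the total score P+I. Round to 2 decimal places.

12.06

Var(total) = 793.46 + 81.732 = 875.192.
True-score variance = 648.01 + 81.732 = 729.742, so reliability = 0.8338.
Error variance = 875.192 − 729.742 = 145.45; SEM = √145.45 = 12.06.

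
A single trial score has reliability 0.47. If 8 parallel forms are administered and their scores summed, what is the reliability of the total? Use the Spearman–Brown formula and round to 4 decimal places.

0.8765

ρ_k = kρ / (1 + (k−1)ρ) = 8·0.47 / (1 + 7·0.47) = 3.760 / 4.290 = 0.8765.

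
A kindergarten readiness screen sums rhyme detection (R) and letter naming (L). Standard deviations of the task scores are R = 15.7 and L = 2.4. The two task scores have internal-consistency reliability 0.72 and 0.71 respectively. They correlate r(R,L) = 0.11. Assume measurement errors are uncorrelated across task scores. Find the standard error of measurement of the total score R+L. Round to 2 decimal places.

Var(total) = 252.25 + 8.2896 = 260.54.
True-score variance = 181.562 + 8.2896 = 189.852, so reliability = 0.7287.
Error variance = 260.54 − 189.852 = 70.6876; SEM = √70.6876 = 8.41.

8.41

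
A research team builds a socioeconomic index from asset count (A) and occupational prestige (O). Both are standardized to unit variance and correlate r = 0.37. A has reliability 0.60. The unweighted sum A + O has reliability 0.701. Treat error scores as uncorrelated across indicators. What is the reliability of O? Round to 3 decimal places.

0.581

Var(A+O) = 2 + 2·0.37 = 2.740.
True-score variance = ρ_A + ρ_O + 2·0.37, so 0.701 = (0.60 + ρ_O + 0.74) / 2.740.
ρ_O = 0.701·2.740 − 0.60 − 0.74 = 0.581.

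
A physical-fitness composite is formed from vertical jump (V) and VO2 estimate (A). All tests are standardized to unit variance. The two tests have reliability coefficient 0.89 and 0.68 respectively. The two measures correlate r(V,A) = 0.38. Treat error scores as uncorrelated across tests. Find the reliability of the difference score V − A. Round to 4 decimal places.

Var(V−A) = 1 + 1 − 2·0.38 = 2 − 0.76 = 1.24.
With uncorrelated errors the cross-covariances are all true-score covariance, so they carry over unchanged; only the diagonal terms shrink to ρᵢσᵢ².
True-score variance = [0.89 + 0.68] − 0.76 = 1.57 − 0.76 = 0.81.
Reliability = 0.81 / 1.24 = 0.6532.

0.6532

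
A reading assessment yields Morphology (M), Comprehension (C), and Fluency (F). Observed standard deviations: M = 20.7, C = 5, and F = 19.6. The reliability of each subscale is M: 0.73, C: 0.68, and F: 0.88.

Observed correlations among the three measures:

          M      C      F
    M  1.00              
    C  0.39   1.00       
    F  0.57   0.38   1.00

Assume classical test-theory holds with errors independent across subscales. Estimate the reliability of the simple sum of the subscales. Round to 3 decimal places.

0.883

Var(M+C+F) = 20.7² + 5² + 19.6² + 2·[20.7·5·0.39 + 20.7·19.6·0.57 + 5·19.6·0.38] = 837.65 + 617.731 = 1455.38.
Under uncorrelated errors the observed covariances equal the true-score covariances, so only the own-variance terms attenuate.
True-score variance = [20.7²·0.73 + 5²·0.68 + 19.6²·0.88] + 617.731 = 667.859 + 617.731 = 1285.59.
Reliability = 1285.59 / 1455.38 = 0.883.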